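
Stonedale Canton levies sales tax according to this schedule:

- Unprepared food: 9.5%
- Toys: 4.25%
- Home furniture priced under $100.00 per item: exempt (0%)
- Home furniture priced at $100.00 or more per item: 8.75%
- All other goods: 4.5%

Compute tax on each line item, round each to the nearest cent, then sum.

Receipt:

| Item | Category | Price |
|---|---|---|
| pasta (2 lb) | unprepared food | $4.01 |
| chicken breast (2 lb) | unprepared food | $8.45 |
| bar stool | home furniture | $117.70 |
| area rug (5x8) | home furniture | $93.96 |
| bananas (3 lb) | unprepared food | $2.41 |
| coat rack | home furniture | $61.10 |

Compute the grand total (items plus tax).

Pasta (2 lb) $4.01: unprepared food → 9.5% → $0.38
Chicken breast (2 lb) $8.45: unprepared food → 9.5% → $0.80
Bar stool $117.70: home furniture, $100.00 or more → 8.75% → $10.30
Area rug (5x8) $93.96: home furniture, under $100.00 → 0% → $0.00
Bananas (3 lb) $2.41: unprepared food → 9.5% → $0.23
Coat rack $61.10: home furniture, under $100.00 → 0% → $0.00
Subtotal = $287.63; tax = $11.71; total due = $299.34

$299.34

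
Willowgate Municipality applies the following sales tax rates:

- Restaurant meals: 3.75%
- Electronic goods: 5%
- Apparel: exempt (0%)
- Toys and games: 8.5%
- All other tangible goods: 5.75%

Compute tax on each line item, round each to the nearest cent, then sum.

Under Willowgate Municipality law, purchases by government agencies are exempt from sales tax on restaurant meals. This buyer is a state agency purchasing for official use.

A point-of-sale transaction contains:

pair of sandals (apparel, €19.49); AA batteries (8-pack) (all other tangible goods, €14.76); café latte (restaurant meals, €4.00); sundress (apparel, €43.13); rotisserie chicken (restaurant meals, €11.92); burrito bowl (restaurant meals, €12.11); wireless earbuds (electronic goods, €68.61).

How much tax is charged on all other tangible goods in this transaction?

€0.85

AA batteries (8-pack) €14.76: all other tangible goods → 5.75% → €0.85
Tax on all other tangible goods = €0.85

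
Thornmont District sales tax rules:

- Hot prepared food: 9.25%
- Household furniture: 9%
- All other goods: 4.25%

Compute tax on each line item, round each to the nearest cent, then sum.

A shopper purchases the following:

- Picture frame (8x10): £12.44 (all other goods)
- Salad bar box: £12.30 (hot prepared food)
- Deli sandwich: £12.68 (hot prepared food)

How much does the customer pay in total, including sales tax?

Picture frame (8x10) £12.44: all other goods → 4.25% → £0.53
Salad bar box £12.30: hot prepared food → 9.25% → £1.14
Deli sandwich £12.68: hot prepared food → 9.25% → £1.17
Subtotal = £37.42; tax = £2.84; total due = £40.26

£40.26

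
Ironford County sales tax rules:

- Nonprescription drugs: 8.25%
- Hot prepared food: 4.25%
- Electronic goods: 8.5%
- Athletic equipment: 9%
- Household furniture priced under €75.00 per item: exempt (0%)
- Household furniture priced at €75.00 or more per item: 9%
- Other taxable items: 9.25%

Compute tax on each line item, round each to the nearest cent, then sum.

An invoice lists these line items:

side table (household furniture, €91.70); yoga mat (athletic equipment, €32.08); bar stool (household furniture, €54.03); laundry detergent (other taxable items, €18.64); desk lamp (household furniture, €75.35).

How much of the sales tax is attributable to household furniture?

Side table €91.70: household furniture, €75.00 or more → 9% → €8.25
Bar stool €54.03: household furniture, under €75.00 → 0% → €0.00
Desk lamp €75.35: household furniture, €75.00 or more → 9% → €6.78
Tax on household furniture = €8.25 + €0.00 + €6.78 = €15.03

€15.03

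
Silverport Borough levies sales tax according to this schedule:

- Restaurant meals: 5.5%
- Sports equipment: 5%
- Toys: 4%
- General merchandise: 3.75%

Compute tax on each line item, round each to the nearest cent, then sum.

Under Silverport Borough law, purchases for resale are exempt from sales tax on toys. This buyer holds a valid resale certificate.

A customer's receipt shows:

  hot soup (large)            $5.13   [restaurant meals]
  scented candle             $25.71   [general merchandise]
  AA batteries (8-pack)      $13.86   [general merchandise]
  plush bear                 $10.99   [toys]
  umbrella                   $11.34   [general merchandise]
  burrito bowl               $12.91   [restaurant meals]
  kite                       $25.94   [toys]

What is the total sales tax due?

Hot soup (large) $5.13: restaurant meals → 5.5% → $0.28
Scented candle $25.71: general merchandise → 3.75% → $0.96
AA batteries (8-pack) $13.86: general merchandise → 3.75% → $0.52
Plush bear $10.99: toys, buyer-exempt → 0% → $0.00
Umbrella $11.34: general merchandise → 3.75% → $0.43
Burrito bowl $12.91: restaurant meals → 5.5% → $0.71
Kite $25.94: toys, buyer-exempt → 0% → $0.00
Total tax = $0.28 + $0.96 + $0.52 + $0.43 + $0.71 = $2.90

$2.90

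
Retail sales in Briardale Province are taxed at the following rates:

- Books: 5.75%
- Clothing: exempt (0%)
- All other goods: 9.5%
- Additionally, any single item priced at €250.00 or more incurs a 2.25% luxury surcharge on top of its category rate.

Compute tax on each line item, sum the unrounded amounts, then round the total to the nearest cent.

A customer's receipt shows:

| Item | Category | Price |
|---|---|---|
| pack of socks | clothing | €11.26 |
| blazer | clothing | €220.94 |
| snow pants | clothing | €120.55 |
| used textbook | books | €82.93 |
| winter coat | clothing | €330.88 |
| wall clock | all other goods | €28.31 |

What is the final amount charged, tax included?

Pack of socks €11.26: clothing → 0% → €0.00
Blazer €220.94: clothing → 0% → €0.00
Snow pants €120.55: clothing → 0% → €0.00
Used textbook €82.93: books → 5.75% → €4.768475
Winter coat €330.88: clothing → 0% + 2.25% surcharge = 2.25% → €7.4448
Wall clock €28.31: all other goods → 9.5% → €2.68945
Subtotal = €794.87; unrounded tax = €14.902725 → €14.90; total due = €809.77

€809.77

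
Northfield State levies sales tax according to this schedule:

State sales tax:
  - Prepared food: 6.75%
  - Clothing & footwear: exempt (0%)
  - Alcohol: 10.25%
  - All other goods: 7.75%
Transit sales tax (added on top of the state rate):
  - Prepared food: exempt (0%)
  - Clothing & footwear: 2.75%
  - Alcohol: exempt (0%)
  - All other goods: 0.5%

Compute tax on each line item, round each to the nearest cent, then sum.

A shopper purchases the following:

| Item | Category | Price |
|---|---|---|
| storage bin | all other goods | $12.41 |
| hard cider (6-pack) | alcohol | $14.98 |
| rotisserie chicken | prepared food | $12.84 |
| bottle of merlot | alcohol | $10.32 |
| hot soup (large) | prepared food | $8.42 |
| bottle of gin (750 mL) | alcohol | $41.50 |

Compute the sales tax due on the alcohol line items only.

Hard cider (6-pack) $14.98: alcohol → 10.25% + 0% transit = 10.25% → $1.54
Bottle of merlot $10.32: alcohol → 10.25% + 0% transit = 10.25% → $1.06
Bottle of gin (750 mL) $41.50: alcohol → 10.25% + 0% transit = 10.25% → $4.25
Tax on alcohol = $1.54 + $1.06 + $4.25 = $6.85

$6.85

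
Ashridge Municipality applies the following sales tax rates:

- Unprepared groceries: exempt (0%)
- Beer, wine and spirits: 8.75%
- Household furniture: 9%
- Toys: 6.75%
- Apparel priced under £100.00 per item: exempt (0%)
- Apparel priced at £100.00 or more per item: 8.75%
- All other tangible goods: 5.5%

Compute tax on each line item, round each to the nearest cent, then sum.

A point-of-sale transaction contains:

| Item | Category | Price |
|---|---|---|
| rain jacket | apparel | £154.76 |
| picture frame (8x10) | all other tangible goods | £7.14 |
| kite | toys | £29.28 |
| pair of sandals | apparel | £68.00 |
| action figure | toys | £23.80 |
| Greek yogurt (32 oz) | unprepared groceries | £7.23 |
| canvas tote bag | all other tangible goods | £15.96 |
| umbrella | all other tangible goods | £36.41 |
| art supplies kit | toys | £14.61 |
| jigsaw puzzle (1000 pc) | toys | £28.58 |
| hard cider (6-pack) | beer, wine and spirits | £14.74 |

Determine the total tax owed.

Rain jacket £154.76: apparel, £100.00 or more → 8.75% → £13.54
Picture frame (8x10) £7.14: all other tangible goods → 5.5% → £0.39
Kite £29.28: toys → 6.75% → £1.98
Pair of sandals £68.00: apparel, under £100.00 → 0% → £0.00
Action figure £23.80: toys → 6.75% → £1.61
Greek yogurt (32 oz) £7.23: unprepared groceries → 0% → £0.00
Canvas tote bag £15.96: all other tangible goods → 5.5% → £0.88
Umbrella £36.41: all other tangible goods → 5.5% → £2.00
Art supplies kit £14.61: toys → 6.75% → £0.99
Jigsaw puzzle (1000 pc) £28.58: toys → 6.75% → £1.93
Hard cider (6-pack) £14.74: beer, wine and spirits → 8.75% → £1.29
Total tax = £13.54 + £0.39 + £1.98 + £1.61 + £0.88 + £2.00 + £0.99 + £1.93 + £1.29 = £24.61

£24.61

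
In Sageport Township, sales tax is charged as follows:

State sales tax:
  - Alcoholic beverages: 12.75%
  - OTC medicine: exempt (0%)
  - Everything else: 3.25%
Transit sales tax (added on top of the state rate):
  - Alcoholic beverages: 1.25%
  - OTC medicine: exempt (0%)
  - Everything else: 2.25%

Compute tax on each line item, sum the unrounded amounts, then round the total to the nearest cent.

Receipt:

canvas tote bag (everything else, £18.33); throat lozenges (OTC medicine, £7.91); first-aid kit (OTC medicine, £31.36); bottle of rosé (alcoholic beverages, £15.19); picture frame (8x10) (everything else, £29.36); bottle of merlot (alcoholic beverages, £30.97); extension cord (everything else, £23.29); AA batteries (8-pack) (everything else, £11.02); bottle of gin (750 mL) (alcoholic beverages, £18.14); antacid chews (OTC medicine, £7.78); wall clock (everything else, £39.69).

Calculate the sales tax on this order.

£15.69

Canvas tote bag £18.33: everything else → 3.25% + 2.25% transit = 5.5% → £1.00815
Throat lozenges £7.91: OTC medicine → 0% + 0% transit = 0% → £0.00
First-aid kit £31.36: OTC medicine → 0% + 0% transit = 0% → £0.00
Bottle of rosé £15.19: alcoholic beverages → 12.75% + 1.25% transit = 14% → £2.1266
Picture frame (8x10) £29.36: everything else → 3.25% + 2.25% transit = 5.5% → £1.6148
Bottle of merlot £30.97: alcoholic beverages → 12.75% + 1.25% transit = 14% → £4.3358
Extension cord £23.29: everything else → 3.25% + 2.25% transit = 5.5% → £1.28095
AA batteries (8-pack) £11.02: everything else → 3.25% + 2.25% transit = 5.5% → £0.6061
Bottle of gin (750 mL) £18.14: alcoholic beverages → 12.75% + 1.25% transit = 14% → £2.5396
Antacid chews £7.78: OTC medicine → 0% + 0% transit = 0% → £0.00
Wall clock £39.69: everything else → 3.25% + 2.25% transit = 5.5% → £2.18295
Unrounded tax sum = £15.69495 → £15.69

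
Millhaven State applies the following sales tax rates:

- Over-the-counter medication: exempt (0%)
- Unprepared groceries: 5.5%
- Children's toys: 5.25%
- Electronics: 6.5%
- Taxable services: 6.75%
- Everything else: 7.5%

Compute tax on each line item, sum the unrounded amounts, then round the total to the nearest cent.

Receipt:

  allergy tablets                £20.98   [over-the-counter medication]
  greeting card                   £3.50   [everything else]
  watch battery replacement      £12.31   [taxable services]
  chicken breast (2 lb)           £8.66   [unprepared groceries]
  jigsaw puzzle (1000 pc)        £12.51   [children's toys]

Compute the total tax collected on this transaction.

Allergy tablets £20.98: over-the-counter medication → 0% → £0.00
Greeting card £3.50: everything else → 7.5% → £0.2625
Watch battery replacement £12.31: taxable services → 6.75% → £0.830925
Chicken breast (2 lb) £8.66: unprepared groceries → 5.5% → £0.4763
Jigsaw puzzle (1000 pc) £12.51: children's toys → 5.25% → £0.656775
Unrounded tax sum = £2.2265 → £2.23

£2.23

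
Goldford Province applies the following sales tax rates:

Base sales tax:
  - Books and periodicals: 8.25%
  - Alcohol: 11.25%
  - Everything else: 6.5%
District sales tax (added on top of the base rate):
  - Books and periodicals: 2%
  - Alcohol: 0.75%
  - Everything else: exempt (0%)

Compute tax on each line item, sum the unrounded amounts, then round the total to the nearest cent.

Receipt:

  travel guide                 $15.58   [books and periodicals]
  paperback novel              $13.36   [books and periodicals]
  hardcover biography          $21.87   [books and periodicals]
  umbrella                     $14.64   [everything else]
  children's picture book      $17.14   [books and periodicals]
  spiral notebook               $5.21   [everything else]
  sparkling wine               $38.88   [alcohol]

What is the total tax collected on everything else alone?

$1.29

Umbrella $14.64: everything else → 6.5% + 0% district = 6.5% → $0.9516
Spiral notebook $5.21: everything else → 6.5% + 0% district = 6.5% → $0.33865
Tax on everything else: unrounded sum = $1.29025 → $1.29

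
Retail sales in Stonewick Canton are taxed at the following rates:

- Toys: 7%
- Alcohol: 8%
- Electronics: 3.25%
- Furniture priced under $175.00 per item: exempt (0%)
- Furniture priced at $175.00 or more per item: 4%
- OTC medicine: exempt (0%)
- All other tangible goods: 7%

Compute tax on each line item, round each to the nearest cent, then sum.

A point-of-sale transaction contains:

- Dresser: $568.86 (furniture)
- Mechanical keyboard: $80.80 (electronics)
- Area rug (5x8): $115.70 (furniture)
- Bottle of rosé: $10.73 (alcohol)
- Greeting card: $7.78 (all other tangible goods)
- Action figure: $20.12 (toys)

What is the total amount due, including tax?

Dresser $568.86: furniture, $175.00 or more → 4% → $22.75
Mechanical keyboard $80.80: electronics → 3.25% → $2.63
Area rug (5x8) $115.70: furniture, under $175.00 → 0% → $0.00
Bottle of rosé $10.73: alcohol → 8% → $0.86
Greeting card $7.78: all other tangible goods → 7% → $0.54
Action figure $20.12: toys → 7% → $1.41
Subtotal = $803.99; tax = $28.19; total due = $832.18

$832.18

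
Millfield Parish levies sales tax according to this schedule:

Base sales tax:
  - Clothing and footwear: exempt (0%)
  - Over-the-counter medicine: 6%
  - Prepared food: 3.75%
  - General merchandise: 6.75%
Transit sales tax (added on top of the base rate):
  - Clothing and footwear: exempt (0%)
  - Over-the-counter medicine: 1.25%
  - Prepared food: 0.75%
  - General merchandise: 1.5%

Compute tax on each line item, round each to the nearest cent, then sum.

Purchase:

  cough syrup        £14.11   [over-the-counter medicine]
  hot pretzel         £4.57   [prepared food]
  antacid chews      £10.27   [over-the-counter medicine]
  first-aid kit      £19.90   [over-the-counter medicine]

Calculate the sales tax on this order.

£3.41

Cough syrup £14.11: over-the-counter medicine → 6% + 1.25% transit = 7.25% → £1.02
Hot pretzel £4.57: prepared food → 3.75% + 0.75% transit = 4.5% → £0.21
Antacid chews £10.27: over-the-counter medicine → 6% + 1.25% transit = 7.25% → £0.74
First-aid kit £19.90: over-the-counter medicine → 6% + 1.25% transit = 7.25% → £1.44
Total tax = £1.02 + £0.21 + £0.74 + £1.44 = £3.41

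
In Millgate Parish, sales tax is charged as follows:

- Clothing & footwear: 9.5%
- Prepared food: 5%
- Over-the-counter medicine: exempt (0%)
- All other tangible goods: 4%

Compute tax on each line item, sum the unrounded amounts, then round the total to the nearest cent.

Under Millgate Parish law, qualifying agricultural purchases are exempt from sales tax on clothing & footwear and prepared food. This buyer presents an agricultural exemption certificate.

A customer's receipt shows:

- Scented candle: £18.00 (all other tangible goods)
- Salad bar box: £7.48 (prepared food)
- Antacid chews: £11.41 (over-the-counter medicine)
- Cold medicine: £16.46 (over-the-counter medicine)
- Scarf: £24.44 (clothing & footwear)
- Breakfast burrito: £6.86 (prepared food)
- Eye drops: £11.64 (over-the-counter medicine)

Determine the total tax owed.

Scented candle £18.00: all other tangible goods → 4% → £0.72
Salad bar box £7.48: prepared food, buyer-exempt → 0% → £0.00
Antacid chews £11.41: over-the-counter medicine → 0% → £0.00
Cold medicine £16.46: over-the-counter medicine → 0% → £0.00
Scarf £24.44: clothing & footwear, buyer-exempt → 0% → £0.00
Breakfast burrito £6.86: prepared food, buyer-exempt → 0% → £0.00
Eye drops £11.64: over-the-counter medicine → 0% → £0.00
Unrounded tax sum = £0.72 → £0.72

£0.72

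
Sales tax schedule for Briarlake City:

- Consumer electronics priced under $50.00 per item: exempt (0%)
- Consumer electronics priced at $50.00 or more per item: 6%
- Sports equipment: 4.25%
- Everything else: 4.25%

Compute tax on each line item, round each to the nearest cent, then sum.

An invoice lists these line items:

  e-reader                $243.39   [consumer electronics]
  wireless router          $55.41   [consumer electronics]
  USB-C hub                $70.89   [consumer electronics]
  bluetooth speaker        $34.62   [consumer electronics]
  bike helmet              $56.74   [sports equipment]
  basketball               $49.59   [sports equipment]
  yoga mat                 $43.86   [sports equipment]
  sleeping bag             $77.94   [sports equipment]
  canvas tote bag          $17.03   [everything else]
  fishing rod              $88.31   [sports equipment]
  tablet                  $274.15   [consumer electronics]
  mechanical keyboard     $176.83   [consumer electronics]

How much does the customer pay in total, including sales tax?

$1252.15

E-reader $243.39: consumer electronics, $50.00 or more → 6% → $14.60
Wireless router $55.41: consumer electronics, $50.00 or more → 6% → $3.32
USB-C hub $70.89: consumer electronics, $50.00 or more → 6% → $4.25
Bluetooth speaker $34.62: consumer electronics, under $50.00 → 0% → $0.00
Bike helmet $56.74: sports equipment → 4.25% → $2.41
Basketball $49.59: sports equipment → 4.25% → $2.11
Yoga mat $43.86: sports equipment → 4.25% → $1.86
Sleeping bag $77.94: sports equipment → 4.25% → $3.31
Canvas tote bag $17.03: everything else → 4.25% → $0.72
Fishing rod $88.31: sports equipment → 4.25% → $3.75
Tablet $274.15: consumer electronics, $50.00 or more → 6% → $16.45
Mechanical keyboard $176.83: consumer electronics, $50.00 or more → 6% → $10.61
Subtotal = $1188.76; tax = $63.39; total due = $1252.15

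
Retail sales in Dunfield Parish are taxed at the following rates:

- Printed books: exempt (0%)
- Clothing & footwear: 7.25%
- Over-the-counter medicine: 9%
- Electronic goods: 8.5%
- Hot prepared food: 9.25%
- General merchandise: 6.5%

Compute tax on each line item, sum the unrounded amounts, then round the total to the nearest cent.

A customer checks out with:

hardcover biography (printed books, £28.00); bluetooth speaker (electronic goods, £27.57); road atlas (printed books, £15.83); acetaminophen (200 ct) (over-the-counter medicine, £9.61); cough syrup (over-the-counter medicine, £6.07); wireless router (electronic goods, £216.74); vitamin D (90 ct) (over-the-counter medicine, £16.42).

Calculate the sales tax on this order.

Hardcover biography £28.00: printed books → 0% → £0.00
Bluetooth speaker £27.57: electronic goods → 8.5% → £2.34345
Road atlas £15.83: printed books → 0% → £0.00
Acetaminophen (200 ct) £9.61: over-the-counter medicine → 9% → £0.8649
Cough syrup £6.07: over-the-counter medicine → 9% → £0.5463
Wireless router £216.74: electronic goods → 8.5% → £18.4229
Vitamin D (90 ct) £16.42: over-the-counter medicine → 9% → £1.4778
Unrounded tax sum = £23.65535 → £23.66

£23.66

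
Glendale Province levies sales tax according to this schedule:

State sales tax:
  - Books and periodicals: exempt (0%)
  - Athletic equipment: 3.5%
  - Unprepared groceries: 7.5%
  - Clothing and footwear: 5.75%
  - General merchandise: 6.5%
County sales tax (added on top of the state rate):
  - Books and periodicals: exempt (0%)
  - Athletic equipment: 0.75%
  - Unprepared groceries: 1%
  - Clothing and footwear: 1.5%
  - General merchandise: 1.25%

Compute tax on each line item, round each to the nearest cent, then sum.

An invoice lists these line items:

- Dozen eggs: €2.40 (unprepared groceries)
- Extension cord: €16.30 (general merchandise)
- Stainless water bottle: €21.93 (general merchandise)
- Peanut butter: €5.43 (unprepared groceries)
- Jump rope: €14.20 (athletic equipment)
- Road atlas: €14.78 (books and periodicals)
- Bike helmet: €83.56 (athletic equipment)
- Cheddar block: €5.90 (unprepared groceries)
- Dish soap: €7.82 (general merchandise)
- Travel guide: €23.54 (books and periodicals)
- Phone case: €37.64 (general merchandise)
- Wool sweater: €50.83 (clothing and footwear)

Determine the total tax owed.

€15.49

Dozen eggs €2.40: unprepared groceries → 7.5% + 1% county = 8.5% → €0.20
Extension cord €16.30: general merchandise → 6.5% + 1.25% county = 7.75% → €1.26
Stainless water bottle €21.93: general merchandise → 6.5% + 1.25% county = 7.75% → €1.70
Peanut butter €5.43: unprepared groceries → 7.5% + 1% county = 8.5% → €0.46
Jump rope €14.20: athletic equipment → 3.5% + 0.75% county = 4.25% → €0.60
Road atlas €14.78: books and periodicals → 0% + 0% county = 0% → €0.00
Bike helmet €83.56: athletic equipment → 3.5% + 0.75% county = 4.25% → €3.55
Cheddar block €5.90: unprepared groceries → 7.5% + 1% county = 8.5% → €0.50
Dish soap €7.82: general merchandise → 6.5% + 1.25% county = 7.75% → €0.61
Travel guide €23.54: books and periodicals → 0% + 0% county = 0% → €0.00
Phone case €37.64: general merchandise → 6.5% + 1.25% county = 7.75% → €2.92
Wool sweater €50.83: clothing and footwear → 5.75% + 1.5% county = 7.25% → €3.69
Total tax = €0.20 + €1.26 + €1.70 + €0.46 + €0.60 + €3.55 + €0.50 + €0.61 + €2.92 + €3.69 = €15.49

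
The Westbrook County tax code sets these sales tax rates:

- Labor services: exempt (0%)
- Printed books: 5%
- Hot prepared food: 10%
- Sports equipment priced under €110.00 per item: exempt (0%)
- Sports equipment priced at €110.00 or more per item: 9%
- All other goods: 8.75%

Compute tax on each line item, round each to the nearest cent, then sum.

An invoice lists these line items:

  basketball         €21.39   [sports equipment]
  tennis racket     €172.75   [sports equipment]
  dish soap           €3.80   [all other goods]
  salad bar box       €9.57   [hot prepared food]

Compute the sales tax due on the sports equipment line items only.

Basketball €21.39: sports equipment, under €110.00 → 0% → €0.00
Tennis racket €172.75: sports equipment, €110.00 or more → 9% → €15.55
Tax on sports equipment = €0.00 + €15.55 = €15.55

€15.55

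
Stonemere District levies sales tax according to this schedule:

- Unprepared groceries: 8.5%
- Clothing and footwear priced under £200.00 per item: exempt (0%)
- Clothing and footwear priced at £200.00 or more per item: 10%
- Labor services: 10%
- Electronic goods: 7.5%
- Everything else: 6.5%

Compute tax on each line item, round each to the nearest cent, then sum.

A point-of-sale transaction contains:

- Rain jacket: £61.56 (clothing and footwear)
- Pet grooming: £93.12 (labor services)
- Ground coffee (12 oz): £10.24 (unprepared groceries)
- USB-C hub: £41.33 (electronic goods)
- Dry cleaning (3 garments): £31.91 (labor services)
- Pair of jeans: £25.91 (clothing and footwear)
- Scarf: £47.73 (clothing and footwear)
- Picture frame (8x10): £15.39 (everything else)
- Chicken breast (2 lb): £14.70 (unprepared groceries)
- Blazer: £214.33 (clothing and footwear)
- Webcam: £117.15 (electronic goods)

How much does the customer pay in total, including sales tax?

£722.31

Rain jacket £61.56: clothing and footwear, under £200.00 → 0% → £0.00
Pet grooming £93.12: labor services → 10% → £9.31
Ground coffee (12 oz) £10.24: unprepared groceries → 8.5% → £0.87
USB-C hub £41.33: electronic goods → 7.5% → £3.10
Dry cleaning (3 garments) £31.91: labor services → 10% → £3.19
Pair of jeans £25.91: clothing and footwear, under £200.00 → 0% → £0.00
Scarf £47.73: clothing and footwear, under £200.00 → 0% → £0.00
Picture frame (8x10) £15.39: everything else → 6.5% → £1.00
Chicken breast (2 lb) £14.70: unprepared groceries → 8.5% → £1.25
Blazer £214.33: clothing and footwear, £200.00 or more → 10% → £21.43
Webcam £117.15: electronic goods → 7.5% → £8.79
Subtotal = £673.37; tax = £48.94; total due = £722.31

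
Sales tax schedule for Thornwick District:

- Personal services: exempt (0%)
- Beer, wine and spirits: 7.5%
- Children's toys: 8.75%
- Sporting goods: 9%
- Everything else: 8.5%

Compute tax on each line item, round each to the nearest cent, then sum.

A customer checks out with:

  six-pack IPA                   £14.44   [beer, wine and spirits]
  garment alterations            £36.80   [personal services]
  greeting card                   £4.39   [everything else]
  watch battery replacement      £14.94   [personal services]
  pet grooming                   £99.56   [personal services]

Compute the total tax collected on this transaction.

Six-pack IPA £14.44: beer, wine and spirits → 7.5% → £1.08
Garment alterations £36.80: personal services → 0% → £0.00
Greeting card £4.39: everything else → 8.5% → £0.37
Watch battery replacement £14.94: personal services → 0% → £0.00
Pet grooming £99.56: personal services → 0% → £0.00
Total tax = £1.08 + £0.37 = £1.45

£1.45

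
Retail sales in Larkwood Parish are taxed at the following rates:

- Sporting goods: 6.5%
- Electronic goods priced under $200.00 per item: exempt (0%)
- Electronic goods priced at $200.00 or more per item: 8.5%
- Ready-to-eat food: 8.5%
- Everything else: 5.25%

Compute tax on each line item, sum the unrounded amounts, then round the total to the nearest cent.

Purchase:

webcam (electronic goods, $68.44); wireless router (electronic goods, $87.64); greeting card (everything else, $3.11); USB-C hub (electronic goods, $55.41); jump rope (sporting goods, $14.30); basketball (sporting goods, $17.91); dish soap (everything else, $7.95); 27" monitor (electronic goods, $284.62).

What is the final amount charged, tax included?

Webcam $68.44: electronic goods, under $200.00 → 0% → $0.00
Wireless router $87.64: electronic goods, under $200.00 → 0% → $0.00
Greeting card $3.11: everything else → 5.25% → $0.163275
USB-C hub $55.41: electronic goods, under $200.00 → 0% → $0.00
Jump rope $14.30: sporting goods → 6.5% → $0.9295
Basketball $17.91: sporting goods → 6.5% → $1.16415
Dish soap $7.95: everything else → 5.25% → $0.417375
27" monitor $284.62: electronic goods, $200.00 or more → 8.5% → $24.1927
Subtotal = $539.38; unrounded tax = $26.867 → $26.87; total due = $566.25

$566.25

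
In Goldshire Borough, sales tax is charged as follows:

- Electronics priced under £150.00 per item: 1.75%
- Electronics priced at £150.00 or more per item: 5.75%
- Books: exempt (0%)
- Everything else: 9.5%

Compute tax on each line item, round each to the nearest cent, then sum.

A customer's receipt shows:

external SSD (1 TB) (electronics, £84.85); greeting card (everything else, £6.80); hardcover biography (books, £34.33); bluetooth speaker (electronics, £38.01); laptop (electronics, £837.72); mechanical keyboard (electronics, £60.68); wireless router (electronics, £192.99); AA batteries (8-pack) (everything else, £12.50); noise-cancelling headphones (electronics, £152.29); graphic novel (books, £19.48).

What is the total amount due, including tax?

£1512.73

External SSD (1 TB) £84.85: electronics, under £150.00 → 1.75% → £1.48
Greeting card £6.80: everything else → 9.5% → £0.65
Hardcover biography £34.33: books → 0% → £0.00
Bluetooth speaker £38.01: electronics, under £150.00 → 1.75% → £0.67
Laptop £837.72: electronics, £150.00 or more → 5.75% → £48.17
Mechanical keyboard £60.68: electronics, under £150.00 → 1.75% → £1.06
Wireless router £192.99: electronics, £150.00 or more → 5.75% → £11.10
AA batteries (8-pack) £12.50: everything else → 9.5% → £1.19
Noise-cancelling headphones £152.29: electronics, £150.00 or more → 5.75% → £8.76
Graphic novel £19.48: books → 0% → £0.00
Subtotal = £1439.65; tax = £73.08; total due = £1512.73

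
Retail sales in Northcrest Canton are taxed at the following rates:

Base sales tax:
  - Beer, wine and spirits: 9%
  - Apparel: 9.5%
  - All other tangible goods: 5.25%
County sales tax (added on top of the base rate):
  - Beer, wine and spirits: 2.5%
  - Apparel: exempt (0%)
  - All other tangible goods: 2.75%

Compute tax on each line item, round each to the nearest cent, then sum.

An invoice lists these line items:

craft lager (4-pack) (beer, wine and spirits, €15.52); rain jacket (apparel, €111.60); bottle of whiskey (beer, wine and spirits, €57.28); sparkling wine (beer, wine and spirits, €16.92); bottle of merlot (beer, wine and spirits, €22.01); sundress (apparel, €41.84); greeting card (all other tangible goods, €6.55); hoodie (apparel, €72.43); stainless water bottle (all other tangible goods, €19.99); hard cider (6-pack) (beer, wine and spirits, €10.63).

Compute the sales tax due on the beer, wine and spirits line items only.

€14.07

Craft lager (4-pack) €15.52: beer, wine and spirits → 9% + 2.5% county = 11.5% → €1.78
Bottle of whiskey €57.28: beer, wine and spirits → 9% + 2.5% county = 11.5% → €6.59
Sparkling wine €16.92: beer, wine and spirits → 9% + 2.5% county = 11.5% → €1.95
Bottle of merlot €22.01: beer, wine and spirits → 9% + 2.5% county = 11.5% → €2.53
Hard cider (6-pack) €10.63: beer, wine and spirits → 9% + 2.5% county = 11.5% → €1.22
Tax on beer, wine and spirits = €1.78 + €6.59 + €1.95 + €2.53 + €1.22 = €14.07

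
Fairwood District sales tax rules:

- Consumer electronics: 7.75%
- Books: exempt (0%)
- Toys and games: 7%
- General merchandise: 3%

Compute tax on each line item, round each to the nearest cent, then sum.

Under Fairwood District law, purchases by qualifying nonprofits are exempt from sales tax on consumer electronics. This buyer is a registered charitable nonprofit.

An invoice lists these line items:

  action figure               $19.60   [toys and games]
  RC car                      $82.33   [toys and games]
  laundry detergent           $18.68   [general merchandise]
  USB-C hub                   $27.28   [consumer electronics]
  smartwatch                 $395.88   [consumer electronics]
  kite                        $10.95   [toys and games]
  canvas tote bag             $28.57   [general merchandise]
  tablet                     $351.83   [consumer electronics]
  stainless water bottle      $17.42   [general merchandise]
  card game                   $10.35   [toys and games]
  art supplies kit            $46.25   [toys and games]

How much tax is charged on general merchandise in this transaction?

Laundry detergent $18.68: general merchandise → 3% → $0.56
Canvas tote bag $28.57: general merchandise → 3% → $0.86
Stainless water bottle $17.42: general merchandise → 3% → $0.52
Tax on general merchandise = $0.56 + $0.86 + $0.52 = $1.94

$1.94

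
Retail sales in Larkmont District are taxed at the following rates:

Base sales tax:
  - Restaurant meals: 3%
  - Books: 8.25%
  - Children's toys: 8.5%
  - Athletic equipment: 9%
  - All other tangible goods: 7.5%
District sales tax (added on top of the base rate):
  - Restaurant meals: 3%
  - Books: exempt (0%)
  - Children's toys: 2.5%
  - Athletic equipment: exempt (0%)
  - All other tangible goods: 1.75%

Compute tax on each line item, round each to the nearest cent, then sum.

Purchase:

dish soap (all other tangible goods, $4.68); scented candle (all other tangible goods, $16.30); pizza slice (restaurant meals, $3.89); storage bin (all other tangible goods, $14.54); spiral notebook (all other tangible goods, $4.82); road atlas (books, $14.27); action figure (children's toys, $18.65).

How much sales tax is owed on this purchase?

Dish soap $4.68: all other tangible goods → 7.5% + 1.75% district = 9.25% → $0.43
Scented candle $16.30: all other tangible goods → 7.5% + 1.75% district = 9.25% → $1.51
Pizza slice $3.89: restaurant meals → 3% + 3% district = 6% → $0.23
Storage bin $14.54: all other tangible goods → 7.5% + 1.75% district = 9.25% → $1.34
Spiral notebook $4.82: all other tangible goods → 7.5% + 1.75% district = 9.25% → $0.45
Road atlas $14.27: books → 8.25% + 0% district = 8.25% → $1.18
Action figure $18.65: children's toys → 8.5% + 2.5% district = 11% → $2.05
Total tax = $0.43 + $1.51 + $0.23 + $1.34 + $0.45 + $1.18 + $2.05 = $7.19

$7.19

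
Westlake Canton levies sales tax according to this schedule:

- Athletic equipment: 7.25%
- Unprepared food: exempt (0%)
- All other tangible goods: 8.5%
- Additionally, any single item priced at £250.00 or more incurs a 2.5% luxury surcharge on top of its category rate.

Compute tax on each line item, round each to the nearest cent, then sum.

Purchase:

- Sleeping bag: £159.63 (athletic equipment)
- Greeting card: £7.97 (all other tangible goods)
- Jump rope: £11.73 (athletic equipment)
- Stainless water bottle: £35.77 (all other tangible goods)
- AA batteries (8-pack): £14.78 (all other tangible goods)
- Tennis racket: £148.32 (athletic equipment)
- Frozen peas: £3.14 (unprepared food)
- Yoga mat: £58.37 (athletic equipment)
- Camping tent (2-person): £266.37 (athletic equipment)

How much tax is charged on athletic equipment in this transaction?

£53.37

Sleeping bag £159.63: athletic equipment → 7.25% → £11.57
Jump rope £11.73: athletic equipment → 7.25% → £0.85
Tennis racket £148.32: athletic equipment → 7.25% → £10.75
Yoga mat £58.37: athletic equipment → 7.25% → £4.23
Camping tent (2-person) £266.37: athletic equipment → 7.25% + 2.5% surcharge = 9.75% → £25.97
Tax on athletic equipment = £11.57 + £0.85 + £10.75 + £4.23 + £25.97 = £53.37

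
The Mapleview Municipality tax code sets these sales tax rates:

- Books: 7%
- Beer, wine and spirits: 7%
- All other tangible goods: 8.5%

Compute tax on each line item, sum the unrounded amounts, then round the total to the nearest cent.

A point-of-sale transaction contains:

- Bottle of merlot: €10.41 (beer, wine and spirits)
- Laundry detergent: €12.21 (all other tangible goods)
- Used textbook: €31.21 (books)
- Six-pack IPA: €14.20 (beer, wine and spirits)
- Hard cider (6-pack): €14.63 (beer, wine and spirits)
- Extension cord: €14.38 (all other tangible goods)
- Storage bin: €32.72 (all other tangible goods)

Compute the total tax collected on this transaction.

€9.97

Bottle of merlot €10.41: beer, wine and spirits → 7% → €0.7287
Laundry detergent €12.21: all other tangible goods → 8.5% → €1.03785
Used textbook €31.21: books → 7% → €2.1847
Six-pack IPA €14.20: beer, wine and spirits → 7% → €0.994
Hard cider (6-pack) €14.63: beer, wine and spirits → 7% → €1.0241
Extension cord €14.38: all other tangible goods → 8.5% → €1.2223
Storage bin €32.72: all other tangible goods → 8.5% → €2.7812
Unrounded tax sum = €9.97285 → €9.97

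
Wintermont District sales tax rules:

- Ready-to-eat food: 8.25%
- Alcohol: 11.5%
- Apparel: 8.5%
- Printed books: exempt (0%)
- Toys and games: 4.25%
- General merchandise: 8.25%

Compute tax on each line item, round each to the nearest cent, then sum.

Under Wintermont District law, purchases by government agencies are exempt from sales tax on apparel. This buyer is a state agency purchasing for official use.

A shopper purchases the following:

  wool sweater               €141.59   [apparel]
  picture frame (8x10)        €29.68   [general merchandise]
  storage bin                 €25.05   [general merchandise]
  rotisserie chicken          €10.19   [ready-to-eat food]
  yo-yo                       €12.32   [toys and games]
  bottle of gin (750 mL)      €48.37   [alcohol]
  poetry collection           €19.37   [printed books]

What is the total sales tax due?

Wool sweater €141.59: apparel, buyer-exempt → 0% → €0.00
Picture frame (8x10) €29.68: general merchandise → 8.25% → €2.45
Storage bin €25.05: general merchandise → 8.25% → €2.07
Rotisserie chicken €10.19: ready-to-eat food → 8.25% → €0.84
Yo-yo €12.32: toys and games → 4.25% → €0.52
Bottle of gin (750 mL) €48.37: alcohol → 11.5% → €5.56
Poetry collection €19.37: printed books → 0% → €0.00
Total tax = €2.45 + €2.07 + €0.84 + €0.52 + €5.56 = €11.44

€11.44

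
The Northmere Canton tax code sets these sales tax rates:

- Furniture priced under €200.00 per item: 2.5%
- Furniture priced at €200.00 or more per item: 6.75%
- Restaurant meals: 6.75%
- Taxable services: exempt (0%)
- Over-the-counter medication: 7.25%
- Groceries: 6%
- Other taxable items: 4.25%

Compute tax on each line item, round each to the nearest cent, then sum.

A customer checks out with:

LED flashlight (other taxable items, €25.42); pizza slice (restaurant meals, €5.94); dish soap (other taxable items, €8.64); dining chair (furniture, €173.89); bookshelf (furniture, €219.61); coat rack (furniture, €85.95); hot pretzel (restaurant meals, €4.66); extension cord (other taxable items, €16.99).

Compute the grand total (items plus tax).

LED flashlight €25.42: other taxable items → 4.25% → €1.08
Pizza slice €5.94: restaurant meals → 6.75% → €0.40
Dish soap €8.64: other taxable items → 4.25% → €0.37
Dining chair €173.89: furniture, under €200.00 → 2.5% → €4.35
Bookshelf €219.61: furniture, €200.00 or more → 6.75% → €14.82
Coat rack €85.95: furniture, under €200.00 → 2.5% → €2.15
Hot pretzel €4.66: restaurant meals → 6.75% → €0.31
Extension cord €16.99: other taxable items → 4.25% → €0.72
Subtotal = €541.10; tax = €24.20; total due = €565.30

€565.30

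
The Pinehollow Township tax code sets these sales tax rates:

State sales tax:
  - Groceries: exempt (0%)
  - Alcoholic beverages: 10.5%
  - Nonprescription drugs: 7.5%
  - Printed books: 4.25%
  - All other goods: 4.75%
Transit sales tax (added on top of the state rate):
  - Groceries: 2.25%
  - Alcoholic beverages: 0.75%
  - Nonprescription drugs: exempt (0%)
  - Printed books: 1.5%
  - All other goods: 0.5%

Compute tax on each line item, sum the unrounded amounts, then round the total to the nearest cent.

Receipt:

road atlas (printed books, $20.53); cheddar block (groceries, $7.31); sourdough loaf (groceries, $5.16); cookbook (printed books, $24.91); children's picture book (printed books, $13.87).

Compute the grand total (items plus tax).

$75.47

Road atlas $20.53: printed books → 4.25% + 1.5% transit = 5.75% → $1.180475
Cheddar block $7.31: groceries → 0% + 2.25% transit = 2.25% → $0.164475
Sourdough loaf $5.16: groceries → 0% + 2.25% transit = 2.25% → $0.1161
Cookbook $24.91: printed books → 4.25% + 1.5% transit = 5.75% → $1.432325
Children's picture book $13.87: printed books → 4.25% + 1.5% transit = 5.75% → $0.797525
Subtotal = $71.78; unrounded tax = $3.6909 → $3.69; total due = $75.47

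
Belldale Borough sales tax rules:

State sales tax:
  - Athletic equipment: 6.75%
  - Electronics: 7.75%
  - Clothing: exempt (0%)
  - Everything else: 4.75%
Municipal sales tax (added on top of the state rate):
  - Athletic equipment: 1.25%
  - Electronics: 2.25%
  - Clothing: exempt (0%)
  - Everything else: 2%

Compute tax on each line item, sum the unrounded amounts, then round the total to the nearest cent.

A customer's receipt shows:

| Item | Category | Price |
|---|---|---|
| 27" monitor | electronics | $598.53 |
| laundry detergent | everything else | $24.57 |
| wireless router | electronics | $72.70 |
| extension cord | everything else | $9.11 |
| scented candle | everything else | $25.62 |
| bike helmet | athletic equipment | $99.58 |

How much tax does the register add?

$79.09

27" monitor $598.53: electronics → 7.75% + 2.25% municipal = 10% → $59.853
Laundry detergent $24.57: everything else → 4.75% + 2% municipal = 6.75% → $1.658475
Wireless router $72.70: electronics → 7.75% + 2.25% municipal = 10% → $7.27
Extension cord $9.11: everything else → 4.75% + 2% municipal = 6.75% → $0.614925
Scented candle $25.62: everything else → 4.75% + 2% municipal = 6.75% → $1.72935
Bike helmet $99.58: athletic equipment → 6.75% + 1.25% municipal = 8% → $7.9664
Unrounded tax sum = $79.09215 → $79.09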